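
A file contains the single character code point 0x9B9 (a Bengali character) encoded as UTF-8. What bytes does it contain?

E0 A6 B9

U+09B9 = 0x9B9 = 2489 decimal. In range U+0800–U+FFFF → 3-byte form: 1110xxxx 10xxxxxx 10xxxxxx.
Binary (16 bits): 0000100110111001.
Split 4+6+6: 0000 | 100110 | 111001.
Byte 1: 11100000 = 0xE0.
Byte 2: 10100110 = 0xA6.
Byte 3: 10111001 = 0xB9.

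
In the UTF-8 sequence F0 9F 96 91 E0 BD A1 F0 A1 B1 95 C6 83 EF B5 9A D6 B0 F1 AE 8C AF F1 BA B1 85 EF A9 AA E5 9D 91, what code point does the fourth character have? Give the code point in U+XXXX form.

U+0183

Offset 0: leading byte 0xF0 = 11110000 → 4-byte char #1 = F0 9F 96 91.
Offset 4: leading byte 0xE0 = 11100000 → 3-byte char #2 = E0 BD A1.
Offset 7: leading byte 0xF0 = 11110000 → 4-byte char #3 = F0 A1 B1 95.
Offset 11: leading byte 0xC6 = 11000110 → 2-byte char #4 = C6 83.
Leading byte 0xC6 = 11000110 matches 110xxxxx → 2-byte sequence.
Byte 1: 0xC6 = 11000110, payload 00110 (5 bits).
Byte 2: 0x83 = 10000011 (10xxxxxx ✓), payload 000011.
Concatenate: 00110000011 = 0x183 (11 bits → U+0183).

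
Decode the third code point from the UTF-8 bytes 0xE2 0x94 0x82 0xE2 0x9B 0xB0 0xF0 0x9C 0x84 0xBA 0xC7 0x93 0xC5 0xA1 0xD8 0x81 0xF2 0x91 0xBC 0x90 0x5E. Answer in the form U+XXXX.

U+1C13A

Offset 0: leading byte 0xE2 = 11100010 → 3-byte char #1 = E2 94 82.
Offset 3: leading byte 0xE2 = 11100010 → 3-byte char #2 = E2 9B B0.
Offset 6: leading byte 0xF0 = 11110000 → 4-byte char #3 = F0 9C 84 BA.
Leading byte 0xF0 = 11110000 matches 11110xxx → 4-byte sequence.
Byte 1: 0xF0 = 11110000, payload 000 (3 bits).
Byte 2: 0x9C = 10011100 (10xxxxxx ✓), payload 011100.
Byte 3: 0x84 = 10000100 (10xxxxxx ✓), payload 000100.
Byte 4: 0xBA = 10111010 (10xxxxxx ✓), payload 111010.
Concatenate: 000011100000100111010 = 0x1C13A (21 bits → U+1C13A).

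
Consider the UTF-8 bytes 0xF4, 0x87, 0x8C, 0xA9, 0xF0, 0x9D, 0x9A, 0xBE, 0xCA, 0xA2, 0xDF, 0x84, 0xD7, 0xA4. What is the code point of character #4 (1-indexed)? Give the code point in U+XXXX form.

Offset 0: leading byte 0xF4 = 11110100 → 4-byte char #1 = F4 87 8C A9.
Offset 4: leading byte 0xF0 = 11110000 → 4-byte char #2 = F0 9D 9A BE.
Offset 8: leading byte 0xCA = 11001010 → 2-byte char #3 = CA A2.
Offset 10: leading byte 0xDF = 11011111 → 2-byte char #4 = DF 84.
Leading byte 0xDF = 11011111 matches 110xxxxx → 2-byte sequence.
Byte 1: 0xDF = 11011111, payload 11111 (5 bits).
Byte 2: 0x84 = 10000100 (10xxxxxx ✓), payload 000100.
Concatenate: 11111000100 = 0x7C4 (11 bits → U+07C4).

U+07C4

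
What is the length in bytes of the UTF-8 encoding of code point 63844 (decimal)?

U+F964 = 0xF964. UTF-8 uses 1 byte below 0x80, 2 below 0x800, 3 below 0x10000, 4 up to 0x10FFFF. 0xF964 is in U+0800–U+FFFF → 3 bytes.

3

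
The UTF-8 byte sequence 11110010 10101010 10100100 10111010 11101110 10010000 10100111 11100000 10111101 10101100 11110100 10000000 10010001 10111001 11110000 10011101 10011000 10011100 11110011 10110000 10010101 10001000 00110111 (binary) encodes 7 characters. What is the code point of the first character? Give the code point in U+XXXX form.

U+AA93A

Offset 0: leading byte 0xF2 = 11110010 → 4-byte char #1 = F2 AA A4 BA.
Leading byte 0xF2 = 11110010 matches 11110xxx → 4-byte sequence.
Byte 1: 0xF2 = 11110010, payload 010 (3 bits).
Byte 2: 0xAA = 10101010 (10xxxxxx ✓), payload 101010.
Byte 3: 0xA4 = 10100100 (10xxxxxx ✓), payload 100100.
Byte 4: 0xBA = 10111010 (10xxxxxx ✓), payload 111010.
Concatenate: 010101010100100111010 = 0xAA93A (21 bits → U+AA93A).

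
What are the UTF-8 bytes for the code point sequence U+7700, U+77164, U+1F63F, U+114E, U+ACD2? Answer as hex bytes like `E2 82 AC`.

E7 9C 80 F1 B7 85 A4 F0 9F 98 BF E1 85 8E EA B3 92

U+7700: 3-byte form → E7 9C 80.
U+77164: 4-byte form → F1 B7 85 A4.
U+1F63F: 4-byte form → F0 9F 98 BF.
U+114E: 3-byte form → E1 85 8E.
U+ACD2: 3-byte form → EA B3 92.
Concatenated (17 bytes): E7 9C 80 F1 B7 85 A4 F0 9F 98 BF E1 85 8E EA B3 92.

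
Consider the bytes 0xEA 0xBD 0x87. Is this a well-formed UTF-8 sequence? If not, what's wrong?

valid

Leading byte 0xEA = 11101010 → 3-byte form.
Continuation bytes 0xBD=10111101, 0x87=10000111 all match 10xxxxxx.
Decoded value 0xAF47 is ≥ 0x800 (shortest form) and not a surrogate.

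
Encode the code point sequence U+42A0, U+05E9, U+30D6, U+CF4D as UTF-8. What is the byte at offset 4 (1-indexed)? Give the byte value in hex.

1-indexed offset 4 is 0-indexed offset 3.
U+42A0 → 3-byte form E4 8A A0 at offsets 0–2.
U+05E9 → 2-byte form D7 A9 at offsets 3–4.
Offset 3 falls in char 2's range; it's byte 1 of D7 A9 = 0xD7.

0xD7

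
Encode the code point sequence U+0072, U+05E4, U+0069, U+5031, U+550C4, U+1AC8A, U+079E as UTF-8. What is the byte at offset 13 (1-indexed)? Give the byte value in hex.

0x9A

1-indexed offset 13 is 0-indexed offset 12.
U+0072 → 1-byte form 72 at offsets 0–0.
U+05E4 → 2-byte form D7 A4 at offsets 1–2.
U+0069 → 1-byte form 69 at offsets 3–3.
U+5031 → 3-byte form E5 80 B1 at offsets 4–6.
U+550C4 → 4-byte form F1 95 83 84 at offsets 7–10.
U+1AC8A → 4-byte form F0 9A B2 8A at offsets 11–14.
Offset 12 falls in char 6's range; it's byte 2 of F0 9A B2 8A = 0x9A.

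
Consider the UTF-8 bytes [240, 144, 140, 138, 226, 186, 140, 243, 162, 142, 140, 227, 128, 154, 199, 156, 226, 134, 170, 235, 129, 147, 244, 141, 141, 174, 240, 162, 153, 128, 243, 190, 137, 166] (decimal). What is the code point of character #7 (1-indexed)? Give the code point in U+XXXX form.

Offset 0: leading byte 0xF0 = 11110000 → 4-byte char #1 = F0 90 8C 8A.
Offset 4: leading byte 0xE2 = 11100010 → 3-byte char #2 = E2 BA 8C.
Offset 7: leading byte 0xF3 = 11110011 → 4-byte char #3 = F3 A2 8E 8C.
Offset 11: leading byte 0xE3 = 11100011 → 3-byte char #4 = E3 80 9A.
Offset 14: leading byte 0xC7 = 11000111 → 2-byte char #5 = C7 9C.
Offset 16: leading byte 0xE2 = 11100010 → 3-byte char #6 = E2 86 AA.
Offset 19: leading byte 0xEB = 11101011 → 3-byte char #7 = EB 81 93.
Leading byte 0xEB = 11101011 matches 1110xxxx → 3-byte sequence.
Byte 1: 0xEB = 11101011, payload 1011 (4 bits).
Byte 2: 0x81 = 10000001 (10xxxxxx ✓), payload 000001.
Byte 3: 0x93 = 10010011 (10xxxxxx ✓), payload 010011.
Concatenate: 1011000001010011 = 0xB053 (16 bits → U+B053).

U+B053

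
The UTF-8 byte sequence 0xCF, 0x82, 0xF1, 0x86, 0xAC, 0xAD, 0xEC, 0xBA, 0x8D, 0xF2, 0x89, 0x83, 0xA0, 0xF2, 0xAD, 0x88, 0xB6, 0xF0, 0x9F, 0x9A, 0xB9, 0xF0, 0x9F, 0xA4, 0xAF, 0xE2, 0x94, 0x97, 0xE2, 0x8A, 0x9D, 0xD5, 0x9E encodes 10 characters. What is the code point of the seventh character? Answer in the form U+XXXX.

Offset 0: leading byte 0xCF = 11001111 → 2-byte char #1 = CF 82.
Offset 2: leading byte 0xF1 = 11110001 → 4-byte char #2 = F1 86 AC AD.
Offset 6: leading byte 0xEC = 11101100 → 3-byte char #3 = EC BA 8D.
Offset 9: leading byte 0xF2 = 11110010 → 4-byte char #4 = F2 89 83 A0.
Offset 13: leading byte 0xF2 = 11110010 → 4-byte char #5 = F2 AD 88 B6.
Offset 17: leading byte 0xF0 = 11110000 → 4-byte char #6 = F0 9F 9A B9.
Offset 21: leading byte 0xF0 = 11110000 → 4-byte char #7 = F0 9F A4 AF.
Leading byte 0xF0 = 11110000 matches 11110xxx → 4-byte sequence.
Byte 1: 0xF0 = 11110000, payload 000 (3 bits).
Byte 2: 0x9F = 10011111 (10xxxxxx ✓), payload 011111.
Byte 3: 0xA4 = 10100100 (10xxxxxx ✓), payload 100100.
Byte 4: 0xAF = 10101111 (10xxxxxx ✓), payload 101111.
Concatenate: 000011111100100101111 = 0x1F92F (21 bits → U+1F92F).

U+1F92F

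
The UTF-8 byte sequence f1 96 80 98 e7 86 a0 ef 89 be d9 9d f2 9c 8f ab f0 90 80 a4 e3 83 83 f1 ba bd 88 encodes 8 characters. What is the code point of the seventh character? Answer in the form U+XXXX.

U+30C3

Offset 0: leading byte 0xF1 = 11110001 → 4-byte char #1 = F1 96 80 98.
Offset 4: leading byte 0xE7 = 11100111 → 3-byte char #2 = E7 86 A0.
Offset 7: leading byte 0xEF = 11101111 → 3-byte char #3 = EF 89 BE.
Offset 10: leading byte 0xD9 = 11011001 → 2-byte char #4 = D9 9D.
Offset 12: leading byte 0xF2 = 11110010 → 4-byte char #5 = F2 9C 8F AB.
Offset 16: leading byte 0xF0 = 11110000 → 4-byte char #6 = F0 90 80 A4.
Offset 20: leading byte 0xE3 = 11100011 → 3-byte char #7 = E3 83 83.
Leading byte 0xE3 = 11100011 matches 1110xxxx → 3-byte sequence.
Byte 1: 0xE3 = 11100011, payload 0011 (4 bits).
Byte 2: 0x83 = 10000011 (10xxxxxx ✓), payload 000011.
Byte 3: 0x83 = 10000011 (10xxxxxx ✓), payload 000011.
Concatenate: 0011000011000011 = 0x30C3 (16 bits → U+30C3).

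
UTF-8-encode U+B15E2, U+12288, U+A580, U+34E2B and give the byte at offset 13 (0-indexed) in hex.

U+B15E2 → 4-byte form F2 B1 97 A2 at offsets 0–3.
U+12288 → 4-byte form F0 92 8A 88 at offsets 4–7.
U+A580 → 3-byte form EA 96 80 at offsets 8–10.
U+34E2B → 4-byte form F0 B4 B8 AB at offsets 11–14.
Offset 13 falls in char 4's range; it's byte 3 of F0 B4 B8 AB = 0xB8.

0xB8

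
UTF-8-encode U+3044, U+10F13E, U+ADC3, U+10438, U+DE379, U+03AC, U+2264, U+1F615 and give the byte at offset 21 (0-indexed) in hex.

0x89

U+3044 → 3-byte form E3 81 84 at offsets 0–2.
U+10F13E → 4-byte form F4 8F 84 BE at offsets 3–6.
U+ADC3 → 3-byte form EA B7 83 at offsets 7–9.
U+10438 → 4-byte form F0 90 90 B8 at offsets 10–13.
U+DE379 → 4-byte form F3 9E 8D B9 at offsets 14–17.
U+03AC → 2-byte form CE AC at offsets 18–19.
U+2264 → 3-byte form E2 89 A4 at offsets 20–22.
Offset 21 falls in char 7's range; it's byte 2 of E2 89 A4 = 0x89.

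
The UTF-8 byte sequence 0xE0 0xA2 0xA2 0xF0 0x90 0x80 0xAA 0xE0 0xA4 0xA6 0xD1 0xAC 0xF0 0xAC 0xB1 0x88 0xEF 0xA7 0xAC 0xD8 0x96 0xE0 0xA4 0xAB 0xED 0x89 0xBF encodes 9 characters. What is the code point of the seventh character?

Offset 0: leading byte 0xE0 = 11100000 → 3-byte char #1 = E0 A2 A2.
Offset 3: leading byte 0xF0 = 11110000 → 4-byte char #2 = F0 90 80 AA.
Offset 7: leading byte 0xE0 = 11100000 → 3-byte char #3 = E0 A4 A6.
Offset 10: leading byte 0xD1 = 11010001 → 2-byte char #4 = D1 AC.
Offset 12: leading byte 0xF0 = 11110000 → 4-byte char #5 = F0 AC B1 88.
Offset 16: leading byte 0xEF = 11101111 → 3-byte char #6 = EF A7 AC.
Offset 19: leading byte 0xD8 = 11011000 → 2-byte char #7 = D8 96.
Leading byte 0xD8 = 11011000 matches 110xxxxx → 2-byte sequence.
Byte 1: 0xD8 = 11011000, payload 11000 (5 bits).
Byte 2: 0x96 = 10010110 (10xxxxxx ✓), payload 010110.
Concatenate: 11000010110 = 0x616 (11 bits → U+0616).

U+0616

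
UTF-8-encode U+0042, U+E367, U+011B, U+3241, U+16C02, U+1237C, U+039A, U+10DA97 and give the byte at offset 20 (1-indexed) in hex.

0xF4

1-indexed offset 20 is 0-indexed offset 19.
U+0042 → 1-byte form 42 at offsets 0–0.
U+E367 → 3-byte form EE 8D A7 at offsets 1–3.
U+011B → 2-byte form C4 9B at offsets 4–5.
U+3241 → 3-byte form E3 89 81 at offsets 6–8.
U+16C02 → 4-byte form F0 96 B0 82 at offsets 9–12.
U+1237C → 4-byte form F0 92 8D BC at offsets 13–16.
U+039A → 2-byte form CE 9A at offsets 17–18.
U+10DA97 → 4-byte form F4 8D AA 97 at offsets 19–22.
Offset 19 falls in char 8's range; it's byte 1 of F4 8D AA 97 = 0xF4.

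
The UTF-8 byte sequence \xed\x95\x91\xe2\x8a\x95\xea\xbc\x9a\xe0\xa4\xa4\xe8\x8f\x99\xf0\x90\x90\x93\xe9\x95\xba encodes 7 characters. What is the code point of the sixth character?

Offset 0: leading byte 0xED = 11101101 → 3-byte char #1 = ED 95 91.
Offset 3: leading byte 0xE2 = 11100010 → 3-byte char #2 = E2 8A 95.
Offset 6: leading byte 0xEA = 11101010 → 3-byte char #3 = EA BC 9A.
Offset 9: leading byte 0xE0 = 11100000 → 3-byte char #4 = E0 A4 A4.
Offset 12: leading byte 0xE8 = 11101000 → 3-byte char #5 = E8 8F 99.
Offset 15: leading byte 0xF0 = 11110000 → 4-byte char #6 = F0 90 90 93.
Leading byte 0xF0 = 11110000 matches 11110xxx → 4-byte sequence.
Byte 1: 0xF0 = 11110000, payload 000 (3 bits).
Byte 2: 0x90 = 10010000 (10xxxxxx ✓), payload 010000.
Byte 3: 0x90 = 10010000 (10xxxxxx ✓), payload 010000.
Byte 4: 0x93 = 10010011 (10xxxxxx ✓), payload 010011.
Concatenate: 000010000010000010011 = 0x10413 (21 bits → U+10413).

U+10413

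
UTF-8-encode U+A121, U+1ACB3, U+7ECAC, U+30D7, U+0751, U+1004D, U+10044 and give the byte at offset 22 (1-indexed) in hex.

1-indexed offset 22 is 0-indexed offset 21.
U+A121 → 3-byte form EA 84 A1 at offsets 0–2.
U+1ACB3 → 4-byte form F0 9A B2 B3 at offsets 3–6.
U+7ECAC → 4-byte form F1 BE B2 AC at offsets 7–10.
U+30D7 → 3-byte form E3 83 97 at offsets 11–13.
U+0751 → 2-byte form DD 91 at offsets 14–15.
U+1004D → 4-byte form F0 90 81 8D at offsets 16–19.
U+10044 → 4-byte form F0 90 81 84 at offsets 20–23.
Offset 21 falls in char 7's range; it's byte 2 of F0 90 81 84 = 0x90.

0x90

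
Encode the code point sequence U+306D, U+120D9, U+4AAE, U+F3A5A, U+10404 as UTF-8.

U+306D: 3-byte form → E3 81 AD.
U+120D9: 4-byte form → F0 92 83 99.
U+4AAE: 3-byte form → E4 AA AE.
U+F3A5A: 4-byte form → F3 B3 A9 9A.
U+10404: 4-byte form → F0 90 90 84.
Concatenated (18 bytes): E3 81 AD F0 92 83 99 E4 AA AE F3 B3 A9 9A F0 90 90 84.

E3 81 AD F0 92 83 99 E4 AA AE F3 B3 A9 9A F0 90 90 84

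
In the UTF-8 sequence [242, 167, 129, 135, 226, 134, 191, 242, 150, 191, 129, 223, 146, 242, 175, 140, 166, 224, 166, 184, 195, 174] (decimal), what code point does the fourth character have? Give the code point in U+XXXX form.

Offset 0: leading byte 0xF2 = 11110010 → 4-byte char #1 = F2 A7 81 87.
Offset 4: leading byte 0xE2 = 11100010 → 3-byte char #2 = E2 86 BF.
Offset 7: leading byte 0xF2 = 11110010 → 4-byte char #3 = F2 96 BF 81.
Offset 11: leading byte 0xDF = 11011111 → 2-byte char #4 = DF 92.
Leading byte 0xDF = 11011111 matches 110xxxxx → 2-byte sequence.
Byte 1: 0xDF = 11011111, payload 11111 (5 bits).
Byte 2: 0x92 = 10010010 (10xxxxxx ✓), payload 010010.
Concatenate: 11111010010 = 0x7D2 (11 bits → U+07D2).

U+07D2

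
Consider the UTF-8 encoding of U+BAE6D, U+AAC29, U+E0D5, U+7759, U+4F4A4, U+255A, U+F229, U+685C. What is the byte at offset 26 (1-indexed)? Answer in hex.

1-indexed offset 26 is 0-indexed offset 25.
U+BAE6D → 4-byte form F2 BA B9 AD at offsets 0–3.
U+AAC29 → 4-byte form F2 AA B0 A9 at offsets 4–7.
U+E0D5 → 3-byte form EE 83 95 at offsets 8–10.
U+7759 → 3-byte form E7 9D 99 at offsets 11–13.
U+4F4A4 → 4-byte form F1 8F 92 A4 at offsets 14–17.
U+255A → 3-byte form E2 95 9A at offsets 18–20.
U+F229 → 3-byte form EF 88 A9 at offsets 21–23.
U+685C → 3-byte form E6 A1 9C at offsets 24–26.
Offset 25 falls in char 8's range; it's byte 2 of E6 A1 9C = 0xA1.

0xA1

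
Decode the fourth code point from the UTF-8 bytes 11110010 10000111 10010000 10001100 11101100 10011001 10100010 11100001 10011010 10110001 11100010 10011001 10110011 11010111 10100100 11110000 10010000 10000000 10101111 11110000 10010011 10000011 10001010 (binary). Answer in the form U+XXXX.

Offset 0: leading byte 0xF2 = 11110010 → 4-byte char #1 = F2 87 90 8C.
Offset 4: leading byte 0xEC = 11101100 → 3-byte char #2 = EC 99 A2.
Offset 7: leading byte 0xE1 = 11100001 → 3-byte char #3 = E1 9A B1.
Offset 10: leading byte 0xE2 = 11100010 → 3-byte char #4 = E2 99 B3.
Leading byte 0xE2 = 11100010 matches 1110xxxx → 3-byte sequence.
Byte 1: 0xE2 = 11100010, payload 0010 (4 bits).
Byte 2: 0x99 = 10011001 (10xxxxxx ✓), payload 011001.
Byte 3: 0xB3 = 10110011 (10xxxxxx ✓), payload 110011.
Concatenate: 0010011001110011 = 0x2673 (16 bits → U+2673).

U+2673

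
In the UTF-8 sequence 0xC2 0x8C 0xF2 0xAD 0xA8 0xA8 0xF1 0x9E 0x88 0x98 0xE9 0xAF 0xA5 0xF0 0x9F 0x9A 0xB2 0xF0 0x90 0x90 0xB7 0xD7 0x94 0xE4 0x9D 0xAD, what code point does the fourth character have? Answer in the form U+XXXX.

Offset 0: leading byte 0xC2 = 11000010 → 2-byte char #1 = C2 8C.
Offset 2: leading byte 0xF2 = 11110010 → 4-byte char #2 = F2 AD A8 A8.
Offset 6: leading byte 0xF1 = 11110001 → 4-byte char #3 = F1 9E 88 98.
Offset 10: leading byte 0xE9 = 11101001 → 3-byte char #4 = E9 AF A5.
Leading byte 0xE9 = 11101001 matches 1110xxxx → 3-byte sequence.
Byte 1: 0xE9 = 11101001, payload 1001 (4 bits).
Byte 2: 0xAF = 10101111 (10xxxxxx ✓), payload 101111.
Byte 3: 0xA5 = 10100101 (10xxxxxx ✓), payload 100101.
Concatenate: 1001101111100101 = 0x9BE5 (16 bits → U+9BE5).

U+9BE5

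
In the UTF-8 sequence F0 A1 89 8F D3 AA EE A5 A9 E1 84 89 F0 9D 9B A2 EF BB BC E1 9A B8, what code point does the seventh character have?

U+16B8

Offset 0: leading byte 0xF0 = 11110000 → 4-byte char #1 = F0 A1 89 8F.
Offset 4: leading byte 0xD3 = 11010011 → 2-byte char #2 = D3 AA.
Offset 6: leading byte 0xEE = 11101110 → 3-byte char #3 = EE A5 A9.
Offset 9: leading byte 0xE1 = 11100001 → 3-byte char #4 = E1 84 89.
Offset 12: leading byte 0xF0 = 11110000 → 4-byte char #5 = F0 9D 9B A2.
Offset 16: leading byte 0xEF = 11101111 → 3-byte char #6 = EF BB BC.
Offset 19: leading byte 0xE1 = 11100001 → 3-byte char #7 = E1 9A B8.
Leading byte 0xE1 = 11100001 matches 1110xxxx → 3-byte sequence.
Byte 1: 0xE1 = 11100001, payload 0001 (4 bits).
Byte 2: 0x9A = 10011010 (10xxxxxx ✓), payload 011010.
Byte 3: 0xB8 = 10111000 (10xxxxxx ✓), payload 111000.
Concatenate: 0001011010111000 = 0x16B8 (16 bits → U+16B8).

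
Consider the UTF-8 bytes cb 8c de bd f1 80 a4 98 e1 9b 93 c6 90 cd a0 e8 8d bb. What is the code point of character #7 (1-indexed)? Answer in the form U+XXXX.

U+837B

Offset 0: leading byte 0xCB = 11001011 → 2-byte char #1 = CB 8C.
Offset 2: leading byte 0xDE = 11011110 → 2-byte char #2 = DE BD.
Offset 4: leading byte 0xF1 = 11110001 → 4-byte char #3 = F1 80 A4 98.
Offset 8: leading byte 0xE1 = 11100001 → 3-byte char #4 = E1 9B 93.
Offset 11: leading byte 0xC6 = 11000110 → 2-byte char #5 = C6 90.
Offset 13: leading byte 0xCD = 11001101 → 2-byte char #6 = CD A0.
Offset 15: leading byte 0xE8 = 11101000 → 3-byte char #7 = E8 8D BB.
Leading byte 0xE8 = 11101000 matches 1110xxxx → 3-byte sequence.
Byte 1: 0xE8 = 11101000, payload 1000 (4 bits).
Byte 2: 0x8D = 10001101 (10xxxxxx ✓), payload 001101.
Byte 3: 0xBB = 10111011 (10xxxxxx ✓), payload 111011.
Concatenate: 1000001101111011 = 0x837B (16 bits → U+837B).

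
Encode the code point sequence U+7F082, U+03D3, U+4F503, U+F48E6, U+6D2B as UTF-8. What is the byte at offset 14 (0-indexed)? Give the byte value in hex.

U+7F082 → 4-byte form F1 BF 82 82 at offsets 0–3.
U+03D3 → 2-byte form CF 93 at offsets 4–5.
U+4F503 → 4-byte form F1 8F 94 83 at offsets 6–9.
U+F48E6 → 4-byte form F3 B4 A3 A6 at offsets 10–13.
U+6D2B → 3-byte form E6 B4 AB at offsets 14–16.
Offset 14 falls in char 5's range; it's byte 1 of E6 B4 AB = 0xE6.

0xE6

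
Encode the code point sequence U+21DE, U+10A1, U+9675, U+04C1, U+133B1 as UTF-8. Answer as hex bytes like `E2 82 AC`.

U+21DE: 3-byte form → E2 87 9E.
U+10A1: 3-byte form → E1 82 A1.
U+9675: 3-byte form → E9 99 B5.
U+04C1: 2-byte form → D3 81.
U+133B1: 4-byte form → F0 93 8E B1.
Concatenated (15 bytes): E2 87 9E E1 82 A1 E9 99 B5 D3 81 F0 93 8E B1.

E2 87 9E E1 82 A1 E9 99 B5 D3 81 F0 93 8E B1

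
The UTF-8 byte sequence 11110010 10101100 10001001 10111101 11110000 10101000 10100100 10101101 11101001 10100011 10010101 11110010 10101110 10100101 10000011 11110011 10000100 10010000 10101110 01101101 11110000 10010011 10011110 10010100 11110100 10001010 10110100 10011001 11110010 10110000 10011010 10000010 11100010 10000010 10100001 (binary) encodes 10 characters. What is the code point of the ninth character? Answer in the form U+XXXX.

Offset 0: leading byte 0xF2 = 11110010 → 4-byte char #1 = F2 AC 89 BD.
Offset 4: leading byte 0xF0 = 11110000 → 4-byte char #2 = F0 A8 A4 AD.
Offset 8: leading byte 0xE9 = 11101001 → 3-byte char #3 = E9 A3 95.
Offset 11: leading byte 0xF2 = 11110010 → 4-byte char #4 = F2 AE A5 83.
Offset 15: leading byte 0xF3 = 11110011 → 4-byte char #5 = F3 84 90 AE.
Offset 19: leading byte 0x6D = 01101101 → 1-byte char #6 = 6D.
Offset 20: leading byte 0xF0 = 11110000 → 4-byte char #7 = F0 93 9E 94.
Offset 24: leading byte 0xF4 = 11110100 → 4-byte char #8 = F4 8A B4 99.
Offset 28: leading byte 0xF2 = 11110010 → 4-byte char #9 = F2 B0 9A 82.
Leading byte 0xF2 = 11110010 matches 11110xxx → 4-byte sequence.
Byte 1: 0xF2 = 11110010, payload 010 (3 bits).
Byte 2: 0xB0 = 10110000 (10xxxxxx ✓), payload 110000.
Byte 3: 0x9A = 10011010 (10xxxxxx ✓), payload 011010.
Byte 4: 0x82 = 10000010 (10xxxxxx ✓), payload 000010.
Concatenate: 010110000011010000010 = 0xB0682 (21 bits → U+B0682).

U+B0682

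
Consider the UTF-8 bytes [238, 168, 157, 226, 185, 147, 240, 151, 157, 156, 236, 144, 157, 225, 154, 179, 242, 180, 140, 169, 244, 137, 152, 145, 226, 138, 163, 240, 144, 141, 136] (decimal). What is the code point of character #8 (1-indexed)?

U+22A3

Offset 0: leading byte 0xEE = 11101110 → 3-byte char #1 = EE A8 9D.
Offset 3: leading byte 0xE2 = 11100010 → 3-byte char #2 = E2 B9 93.
Offset 6: leading byte 0xF0 = 11110000 → 4-byte char #3 = F0 97 9D 9C.
Offset 10: leading byte 0xEC = 11101100 → 3-byte char #4 = EC 90 9D.
Offset 13: leading byte 0xE1 = 11100001 → 3-byte char #5 = E1 9A B3.
Offset 16: leading byte 0xF2 = 11110010 → 4-byte char #6 = F2 B4 8C A9.
Offset 20: leading byte 0xF4 = 11110100 → 4-byte char #7 = F4 89 98 91.
Offset 24: leading byte 0xE2 = 11100010 → 3-byte char #8 = E2 8A A3.
Leading byte 0xE2 = 11100010 matches 1110xxxx → 3-byte sequence.
Byte 1: 0xE2 = 11100010, payload 0010 (4 bits).
Byte 2: 0x8A = 10001010 (10xxxxxx ✓), payload 001010.
Byte 3: 0xA3 = 10100011 (10xxxxxx ✓), payload 100011.
Concatenate: 0010001010100011 = 0x22A3 (16 bits → U+22A3).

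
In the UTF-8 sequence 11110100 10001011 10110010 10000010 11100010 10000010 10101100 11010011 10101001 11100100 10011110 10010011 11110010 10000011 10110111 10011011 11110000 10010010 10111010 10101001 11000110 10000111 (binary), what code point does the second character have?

Offset 0: leading byte 0xF4 = 11110100 → 4-byte char #1 = F4 8B B2 82.
Offset 4: leading byte 0xE2 = 11100010 → 3-byte char #2 = E2 82 AC.
Leading byte 0xE2 = 11100010 matches 1110xxxx → 3-byte sequence.
Byte 1: 0xE2 = 11100010, payload 0010 (4 bits).
Byte 2: 0x82 = 10000010 (10xxxxxx ✓), payload 000010.
Byte 3: 0xAC = 10101100 (10xxxxxx ✓), payload 101100.
Concatenate: 0010000010101100 = 0x20AC (16 bits → U+20AC).

U+20AC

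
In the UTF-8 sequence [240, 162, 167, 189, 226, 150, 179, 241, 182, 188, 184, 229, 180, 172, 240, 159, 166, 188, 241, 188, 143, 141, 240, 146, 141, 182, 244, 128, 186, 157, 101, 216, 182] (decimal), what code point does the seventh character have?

U+12376

Offset 0: leading byte 0xF0 = 11110000 → 4-byte char #1 = F0 A2 A7 BD.
Offset 4: leading byte 0xE2 = 11100010 → 3-byte char #2 = E2 96 B3.
Offset 7: leading byte 0xF1 = 11110001 → 4-byte char #3 = F1 B6 BC B8.
Offset 11: leading byte 0xE5 = 11100101 → 3-byte char #4 = E5 B4 AC.
Offset 14: leading byte 0xF0 = 11110000 → 4-byte char #5 = F0 9F A6 BC.
Offset 18: leading byte 0xF1 = 11110001 → 4-byte char #6 = F1 BC 8F 8D.
Offset 22: leading byte 0xF0 = 11110000 → 4-byte char #7 = F0 92 8D B6.
Leading byte 0xF0 = 11110000 matches 11110xxx → 4-byte sequence.
Byte 1: 0xF0 = 11110000, payload 000 (3 bits).
Byte 2: 0x92 = 10010010 (10xxxxxx ✓), payload 010010.
Byte 3: 0x8D = 10001101 (10xxxxxx ✓), payload 001101.
Byte 4: 0xB6 = 10110110 (10xxxxxx ✓), payload 110110.
Concatenate: 000010010001101110110 = 0x12376 (21 bits → U+12376).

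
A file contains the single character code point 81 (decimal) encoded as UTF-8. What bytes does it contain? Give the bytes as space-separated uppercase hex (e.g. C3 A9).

51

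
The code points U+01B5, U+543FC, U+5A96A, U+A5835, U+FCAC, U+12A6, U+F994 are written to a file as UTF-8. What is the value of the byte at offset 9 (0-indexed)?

U+01B5 → 2-byte form C6 B5 at offsets 0–1.
U+543FC → 4-byte form F1 94 8F BC at offsets 2–5.
U+5A96A → 4-byte form F1 9A A5 AA at offsets 6–9.
Offset 9 falls in char 3's range; it's byte 4 of F1 9A A5 AA = 0xAA.

0xAA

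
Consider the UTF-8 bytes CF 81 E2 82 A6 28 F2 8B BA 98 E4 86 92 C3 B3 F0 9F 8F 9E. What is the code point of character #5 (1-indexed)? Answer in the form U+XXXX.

U+4192

Offset 0: leading byte 0xCF = 11001111 → 2-byte char #1 = CF 81.
Offset 2: leading byte 0xE2 = 11100010 → 3-byte char #2 = E2 82 A6.
Offset 5: leading byte 0x28 = 00101000 → 1-byte char #3 = 28.
Offset 6: leading byte 0xF2 = 11110010 → 4-byte char #4 = F2 8B BA 98.
Offset 10: leading byte 0xE4 = 11100100 → 3-byte char #5 = E4 86 92.
Leading byte 0xE4 = 11100100 matches 1110xxxx → 3-byte sequence.
Byte 1: 0xE4 = 11100100, payload 0100 (4 bits).
Byte 2: 0x86 = 10000110 (10xxxxxx ✓), payload 000110.
Byte 3: 0x92 = 10010010 (10xxxxxx ✓), payload 010010.
Concatenate: 0100000110010010 = 0x4192 (16 bits → U+4192).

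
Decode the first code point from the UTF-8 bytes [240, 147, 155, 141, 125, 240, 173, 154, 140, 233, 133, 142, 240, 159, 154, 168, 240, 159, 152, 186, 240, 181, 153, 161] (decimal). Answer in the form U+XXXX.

Offset 0: leading byte 0xF0 = 11110000 → 4-byte char #1 = F0 93 9B 8D.
Leading byte 0xF0 = 11110000 matches 11110xxx → 4-byte sequence.
Byte 1: 0xF0 = 11110000, payload 000 (3 bits).
Byte 2: 0x93 = 10010011 (10xxxxxx ✓), payload 010011.
Byte 3: 0x9B = 10011011 (10xxxxxx ✓), payload 011011.
Byte 4: 0x8D = 10001101 (10xxxxxx ✓), payload 001101.
Concatenate: 000010011011011001101 = 0x136CD (21 bits → U+136CD).

U+136CD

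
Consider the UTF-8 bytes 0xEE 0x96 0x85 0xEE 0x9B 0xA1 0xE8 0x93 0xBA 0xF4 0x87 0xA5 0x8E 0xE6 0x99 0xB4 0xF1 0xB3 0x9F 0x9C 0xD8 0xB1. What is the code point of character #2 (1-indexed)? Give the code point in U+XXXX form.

U+E6E1

Offset 0: leading byte 0xEE = 11101110 → 3-byte char #1 = EE 96 85.
Offset 3: leading byte 0xEE = 11101110 → 3-byte char #2 = EE 9B A1.
Leading byte 0xEE = 11101110 matches 1110xxxx → 3-byte sequence.
Byte 1: 0xEE = 11101110, payload 1110 (4 bits).
Byte 2: 0x9B = 10011011 (10xxxxxx ✓), payload 011011.
Byte 3: 0xA1 = 10100001 (10xxxxxx ✓), payload 100001.
Concatenate: 1110011011100001 = 0xE6E1 (16 bits → U+E6E1).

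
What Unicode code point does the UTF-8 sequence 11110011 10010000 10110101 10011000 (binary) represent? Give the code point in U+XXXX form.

Leading byte 0xF3 = 11110011 matches 11110xxx → 4-byte sequence.
Byte 1: 0xF3 = 11110011, payload 011 (3 bits).
Byte 2: 0x90 = 10010000 (10xxxxxx ✓), payload 010000.
Byte 3: 0xB5 = 10110101 (10xxxxxx ✓), payload 110101.
Byte 4: 0x98 = 10011000 (10xxxxxx ✓), payload 011000.
Concatenate: 011010000110101011000 = 0xD0D58 (21 bits → U+D0D58).

U+D0D58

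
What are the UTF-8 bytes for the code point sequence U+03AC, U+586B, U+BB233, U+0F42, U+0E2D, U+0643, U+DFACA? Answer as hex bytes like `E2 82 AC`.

CE AC E5 A1 AB F2 BB 88 B3 E0 BD 82 E0 B8 AD D9 83 F3 9F AB 8A

U+03AC: 2-byte form → CE AC.
U+586B: 3-byte form → E5 A1 AB.
U+BB233: 4-byte form → F2 BB 88 B3.
U+0F42: 3-byte form → E0 BD 82.
U+0E2D: 3-byte form → E0 B8 AD.
U+0643: 2-byte form → D9 83.
U+DFACA: 4-byte form → F3 9F AB 8A.
Concatenated (21 bytes): CE AC E5 A1 AB F2 BB 88 B3 E0 BD 82 E0 B8 AD D9 83 F3 9F AB 8A.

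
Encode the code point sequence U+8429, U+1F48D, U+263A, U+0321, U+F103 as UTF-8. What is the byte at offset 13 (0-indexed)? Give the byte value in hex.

U+8429 → 3-byte form E8 90 A9 at offsets 0–2.
U+1F48D → 4-byte form F0 9F 92 8D at offsets 3–6.
U+263A → 3-byte form E2 98 BA at offsets 7–9.
U+0321 → 2-byte form CC A1 at offsets 10–11.
U+F103 → 3-byte form EF 84 83 at offsets 12–14.
Offset 13 falls in char 5's range; it's byte 2 of EF 84 83 = 0x84.

0x84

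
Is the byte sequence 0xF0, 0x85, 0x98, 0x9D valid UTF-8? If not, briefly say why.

invalid (overlong encoding)

Leading byte 0xF0 = 11110000 → 4-byte form.
Continuation bytes all match 10xxxxxx. Payload decodes to 0x561D.
But 0x561D < 0x10000, the minimum for a 4-byte sequence — this is an overlong encoding.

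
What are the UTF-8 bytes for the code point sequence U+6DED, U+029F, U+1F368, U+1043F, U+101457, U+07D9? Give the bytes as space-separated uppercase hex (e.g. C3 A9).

U+6DED: 3-byte form → E6 B7 AD.
U+029F: 2-byte form → CA 9F.
U+1F368: 4-byte form → F0 9F 8D A8.
U+1043F: 4-byte form → F0 90 90 BF.
U+101457: 4-byte form → F4 81 91 97.
U+07D9: 2-byte form → DF 99.
Concatenated (19 bytes): E6 B7 AD CA 9F F0 9F 8D A8 F0 90 90 BF F4 81 91 97 DF 99.

E6 B7 AD CA 9F F0 9F 8D A8 F0 90 90 BF F4 81 91 97 DF 99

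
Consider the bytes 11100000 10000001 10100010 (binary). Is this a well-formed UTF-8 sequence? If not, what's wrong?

invalid (overlong encoding)

Leading byte 0xE0 = 11100000 → 3-byte form.
Continuation bytes all match 10xxxxxx. Payload decodes to 0x62.
But 0x62 < 0x800, the minimum for a 3-byte sequence — this is an overlong encoding.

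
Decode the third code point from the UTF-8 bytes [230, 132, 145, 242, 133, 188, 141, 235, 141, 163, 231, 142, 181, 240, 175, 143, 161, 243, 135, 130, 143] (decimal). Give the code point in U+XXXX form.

U+B363

Offset 0: leading byte 0xE6 = 11100110 → 3-byte char #1 = E6 84 91.
Offset 3: leading byte 0xF2 = 11110010 → 4-byte char #2 = F2 85 BC 8D.
Offset 7: leading byte 0xEB = 11101011 → 3-byte char #3 = EB 8D A3.
Leading byte 0xEB = 11101011 matches 1110xxxx → 3-byte sequence.
Byte 1: 0xEB = 11101011, payload 1011 (4 bits).
Byte 2: 0x8D = 10001101 (10xxxxxx ✓), payload 001101.
Byte 3: 0xA3 = 10100011 (10xxxxxx ✓), payload 100011.
Concatenate: 1011001101100011 = 0xB363 (16 bits → U+B363).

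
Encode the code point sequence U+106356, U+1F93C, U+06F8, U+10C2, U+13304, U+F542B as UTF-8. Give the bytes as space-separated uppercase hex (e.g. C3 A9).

F4 86 8D 96 F0 9F A4 BC DB B8 E1 83 82 F0 93 8C 84 F3 B5 90 AB

U+106356: 4-byte form → F4 86 8D 96.
U+1F93C: 4-byte form → F0 9F A4 BC.
U+06F8: 2-byte form → DB B8.
U+10C2: 3-byte form → E1 83 82.
U+13304: 4-byte form → F0 93 8C 84.
U+F542B: 4-byte form → F3 B5 90 AB.
Concatenated (21 bytes): F4 86 8D 96 F0 9F A4 BC DB B8 E1 83 82 F0 93 8C 84 F3 B5 90 AB.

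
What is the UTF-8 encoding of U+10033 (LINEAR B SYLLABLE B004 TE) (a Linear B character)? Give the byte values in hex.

U+10033 = 0x10033 = 65587 decimal. In range U+10000–U+10FFFF → 4-byte form: 11110xxx 10xxxxxx 10xxxxxx 10xxxxxx.
Binary (21 bits): 000010000000000110011.
Split 3+6+6+6: 000 | 010000 | 000000 | 110011.
Byte 1: 11110000 = 0xF0.
Byte 2: 10010000 = 0x90.
Byte 3: 10000000 = 0x80.
Byte 4: 10110011 = 0xB3.

F0 90 80 B3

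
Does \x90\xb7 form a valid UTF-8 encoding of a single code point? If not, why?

invalid (continuation byte with no leading byte)

Byte 0x90 = 10010000 has the form 10xxxxxx — a continuation byte — but there is no preceding leading byte.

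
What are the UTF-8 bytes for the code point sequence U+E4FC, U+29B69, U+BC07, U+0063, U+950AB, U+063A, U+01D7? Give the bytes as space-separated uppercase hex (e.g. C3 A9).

U+E4FC: 3-byte form → EE 93 BC.
U+29B69: 4-byte form → F0 A9 AD A9.
U+BC07: 3-byte form → EB B0 87.
U+0063: 1-byte form → 63.
U+950AB: 4-byte form → F2 95 82 AB.
U+063A: 2-byte form → D8 BA.
U+01D7: 2-byte form → C7 97.
Concatenated (19 bytes): EE 93 BC F0 A9 AD A9 EB B0 87 63 F2 95 82 AB D8 BA C7 97.

EE 93 BC F0 A9 AD A9 EB B0 87 63 F2 95 82 AB D8 BA C7 97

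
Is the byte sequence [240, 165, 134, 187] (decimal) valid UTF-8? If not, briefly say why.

Leading byte 0xF0 = 11110000 → 4-byte form.
Continuation bytes 0xA5=10100101, 0x86=10000110, 0xBB=10111011 all match 10xxxxxx.
Decoded value 0x251BB is ≥ 0x10000 (shortest form) and not a surrogate.

valid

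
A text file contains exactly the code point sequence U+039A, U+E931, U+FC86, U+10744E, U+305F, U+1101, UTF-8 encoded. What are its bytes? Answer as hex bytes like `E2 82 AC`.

CE 9A EE A4 B1 EF B2 86 F4 87 91 8E E3 81 9F E1 84 81

U+039A: 2-byte form → CE 9A.
U+E931: 3-byte form → EE A4 B1.
U+FC86: 3-byte form → EF B2 86.
U+10744E: 4-byte form → F4 87 91 8E.
U+305F: 3-byte form → E3 81 9F.
U+1101: 3-byte form → E1 84 81.
Concatenated (18 bytes): CE 9A EE A4 B1 EF B2 86 F4 87 91 8E E3 81 9F E1 84 81.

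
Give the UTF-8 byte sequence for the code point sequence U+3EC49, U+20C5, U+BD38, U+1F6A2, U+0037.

U+3EC49: 4-byte form → F0 BE B1 89.
U+20C5: 3-byte form → E2 83 85.
U+BD38: 3-byte form → EB B4 B8.
U+1F6A2: 4-byte form → F0 9F 9A A2.
U+0037: 1-byte form → 37.
Concatenated (15 bytes): F0 BE B1 89 E2 83 85 EB B4 B8 F0 9F 9A A2 37.

F0 BE B1 89 E2 83 85 EB B4 B8 F0 9F 9A A2 37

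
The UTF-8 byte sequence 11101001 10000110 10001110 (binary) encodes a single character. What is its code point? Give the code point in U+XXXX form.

Leading byte 0xE9 = 11101001 matches 1110xxxx → 3-byte sequence.
Byte 1: 0xE9 = 11101001, payload 1001 (4 bits).
Byte 2: 0x86 = 10000110 (10xxxxxx ✓), payload 000110.
Byte 3: 0x8E = 10001110 (10xxxxxx ✓), payload 001110.
Concatenate: 1001000110001110 = 0x918E (16 bits → U+918E).

U+918E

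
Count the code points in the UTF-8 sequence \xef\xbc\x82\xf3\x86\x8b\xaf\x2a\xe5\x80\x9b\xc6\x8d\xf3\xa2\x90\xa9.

6

Byte at offset 0: 0xEF = 11101111 → 3-byte char (#1). Advance 3.
Byte at offset 3: 0xF3 = 11110011 → 4-byte char (#2). Advance 4.
Byte at offset 7: 0x2A = 00101010 → 1-byte char (#3). Advance 1.
Byte at offset 8: 0xE5 = 11100101 → 3-byte char (#4). Advance 3.
Byte at offset 11: 0xC6 = 11000110 → 2-byte char (#5). Advance 2.
Byte at offset 13: 0xF3 = 11110011 → 4-byte char (#6). Advance 4.
Reached end at offset 17 after 6 code points.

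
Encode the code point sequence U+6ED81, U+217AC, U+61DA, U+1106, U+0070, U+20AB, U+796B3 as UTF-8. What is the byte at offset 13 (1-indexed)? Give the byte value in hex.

1-indexed offset 13 is 0-indexed offset 12.
U+6ED81 → 4-byte form F1 AE B6 81 at offsets 0–3.
U+217AC → 4-byte form F0 A1 9E AC at offsets 4–7.
U+61DA → 3-byte form E6 87 9A at offsets 8–10.
U+1106 → 3-byte form E1 84 86 at offsets 11–13.
Offset 12 falls in char 4's range; it's byte 2 of E1 84 86 = 0x84.

0x84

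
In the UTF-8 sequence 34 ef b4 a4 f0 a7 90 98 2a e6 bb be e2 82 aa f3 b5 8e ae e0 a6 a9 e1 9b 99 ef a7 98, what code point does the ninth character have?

Offset 0: leading byte 0x34 = 00110100 → 1-byte char #1 = 34.
Offset 1: leading byte 0xEF = 11101111 → 3-byte char #2 = EF B4 A4.
Offset 4: leading byte 0xF0 = 11110000 → 4-byte char #3 = F0 A7 90 98.
Offset 8: leading byte 0x2A = 00101010 → 1-byte char #4 = 2A.
Offset 9: leading byte 0xE6 = 11100110 → 3-byte char #5 = E6 BB BE.
Offset 12: leading byte 0xE2 = 11100010 → 3-byte char #6 = E2 82 AA.
Offset 15: leading byte 0xF3 = 11110011 → 4-byte char #7 = F3 B5 8E AE.
Offset 19: leading byte 0xE0 = 11100000 → 3-byte char #8 = E0 A6 A9.
Offset 22: leading byte 0xE1 = 11100001 → 3-byte char #9 = E1 9B 99.
Leading byte 0xE1 = 11100001 matches 1110xxxx → 3-byte sequence.
Byte 1: 0xE1 = 11100001, payload 0001 (4 bits).
Byte 2: 0x9B = 10011011 (10xxxxxx ✓), payload 011011.
Byte 3: 0x99 = 10011001 (10xxxxxx ✓), payload 011001.
Concatenate: 0001011011011001 = 0x16D9 (16 bits → U+16D9).

U+16D9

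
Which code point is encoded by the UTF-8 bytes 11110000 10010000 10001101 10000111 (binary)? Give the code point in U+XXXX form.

U+10347

Leading byte 0xF0 = 11110000 matches 11110xxx → 4-byte sequence.
Byte 1: 0xF0 = 11110000, payload 000 (3 bits).
Byte 2: 0x90 = 10010000 (10xxxxxx ✓), payload 010000.
Byte 3: 0x8D = 10001101 (10xxxxxx ✓), payload 001101.
Byte 4: 0x87 = 10000111 (10xxxxxx ✓), payload 000111.
Concatenate: 000010000001101000111 = 0x10347 (21 bits → U+10347).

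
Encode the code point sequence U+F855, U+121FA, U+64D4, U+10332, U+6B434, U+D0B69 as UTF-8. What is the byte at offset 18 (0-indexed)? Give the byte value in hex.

0xF3

U+F855 → 3-byte form EF A1 95 at offsets 0–2.
U+121FA → 4-byte form F0 92 87 BA at offsets 3–6.
U+64D4 → 3-byte form E6 93 94 at offsets 7–9.
U+10332 → 4-byte form F0 90 8C B2 at offsets 10–13.
U+6B434 → 4-byte form F1 AB 90 B4 at offsets 14–17.
U+D0B69 → 4-byte form F3 90 AD A9 at offsets 18–21.
Offset 18 falls in char 6's range; it's byte 1 of F3 90 AD A9 = 0xF3.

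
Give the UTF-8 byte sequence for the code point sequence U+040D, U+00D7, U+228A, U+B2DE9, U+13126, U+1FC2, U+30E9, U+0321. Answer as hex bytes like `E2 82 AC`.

D0 8D C3 97 E2 8A 8A F2 B2 B7 A9 F0 93 84 A6 E1 BF 82 E3 83 A9 CC A1

U+040D: 2-byte form → D0 8D.
U+00D7: 2-byte form → C3 97.
U+228A: 3-byte form → E2 8A 8A.
U+B2DE9: 4-byte form → F2 B2 B7 A9.
U+13126: 4-byte form → F0 93 84 A6.
U+1FC2: 3-byte form → E1 BF 82.
U+30E9: 3-byte form → E3 83 A9.
U+0321: 2-byte form → CC A1.
Concatenated (23 bytes): D0 8D C3 97 E2 8A 8A F2 B2 B7 A9 F0 93 84 A6 E1 BF 82 E3 83 A9 CC A1.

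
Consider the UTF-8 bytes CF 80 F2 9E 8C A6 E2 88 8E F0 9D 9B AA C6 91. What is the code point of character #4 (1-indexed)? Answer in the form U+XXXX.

Offset 0: leading byte 0xCF = 11001111 → 2-byte char #1 = CF 80.
Offset 2: leading byte 0xF2 = 11110010 → 4-byte char #2 = F2 9E 8C A6.
Offset 6: leading byte 0xE2 = 11100010 → 3-byte char #3 = E2 88 8E.
Offset 9: leading byte 0xF0 = 11110000 → 4-byte char #4 = F0 9D 9B AA.
Leading byte 0xF0 = 11110000 matches 11110xxx → 4-byte sequence.
Byte 1: 0xF0 = 11110000, payload 000 (3 bits).
Byte 2: 0x9D = 10011101 (10xxxxxx ✓), payload 011101.
Byte 3: 0x9B = 10011011 (10xxxxxx ✓), payload 011011.
Byte 4: 0xAA = 10101010 (10xxxxxx ✓), payload 101010.
Concatenate: 000011101011011101010 = 0x1D6EA (21 bits → U+1D6EA).

U+1D6EA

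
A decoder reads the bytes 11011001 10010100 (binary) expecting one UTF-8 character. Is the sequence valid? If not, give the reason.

Leading byte 0xD9 = 11011001 → 2-byte form.
Continuation bytes 0x94=10010100 all match 10xxxxxx.
Decoded value 0x654 is ≥ 0x80 (shortest form) and not a surrogate.

valid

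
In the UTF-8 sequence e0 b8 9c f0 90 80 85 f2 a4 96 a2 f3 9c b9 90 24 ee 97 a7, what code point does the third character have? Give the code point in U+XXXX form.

Offset 0: leading byte 0xE0 = 11100000 → 3-byte char #1 = E0 B8 9C.
Offset 3: leading byte 0xF0 = 11110000 → 4-byte char #2 = F0 90 80 85.
Offset 7: leading byte 0xF2 = 11110010 → 4-byte char #3 = F2 A4 96 A2.
Leading byte 0xF2 = 11110010 matches 11110xxx → 4-byte sequence.
Byte 1: 0xF2 = 11110010, payload 010 (3 bits).
Byte 2: 0xA4 = 10100100 (10xxxxxx ✓), payload 100100.
Byte 3: 0x96 = 10010110 (10xxxxxx ✓), payload 010110.
Byte 4: 0xA2 = 10100010 (10xxxxxx ✓), payload 100010.
Concatenate: 010100100010110100010 = 0xA45A2 (21 bits → U+A45A2).

U+A45A2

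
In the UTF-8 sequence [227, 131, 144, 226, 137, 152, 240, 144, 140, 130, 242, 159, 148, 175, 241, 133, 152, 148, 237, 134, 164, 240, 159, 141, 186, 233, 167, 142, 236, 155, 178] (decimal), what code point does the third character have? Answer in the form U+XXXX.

Offset 0: leading byte 0xE3 = 11100011 → 3-byte char #1 = E3 83 90.
Offset 3: leading byte 0xE2 = 11100010 → 3-byte char #2 = E2 89 98.
Offset 6: leading byte 0xF0 = 11110000 → 4-byte char #3 = F0 90 8C 82.
Leading byte 0xF0 = 11110000 matches 11110xxx → 4-byte sequence.
Byte 1: 0xF0 = 11110000, payload 000 (3 bits).
Byte 2: 0x90 = 10010000 (10xxxxxx ✓), payload 010000.
Byte 3: 0x8C = 10001100 (10xxxxxx ✓), payload 001100.
Byte 4: 0x82 = 10000010 (10xxxxxx ✓), payload 000010.
Concatenate: 000010000001100000010 = 0x10302 (21 bits → U+10302).

U+10302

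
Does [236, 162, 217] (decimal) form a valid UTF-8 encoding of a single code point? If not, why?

Leading byte 0xEC = 11101100 → 3-byte form.
Byte 3 is 0xD9 = 11011001, which is not 10xxxxxx — expected a continuation byte.

invalid (non-continuation byte where continuation expected)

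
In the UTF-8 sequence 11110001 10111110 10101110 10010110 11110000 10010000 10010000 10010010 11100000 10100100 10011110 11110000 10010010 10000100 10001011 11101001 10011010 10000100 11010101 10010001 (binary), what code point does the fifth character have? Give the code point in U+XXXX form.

Offset 0: leading byte 0xF1 = 11110001 → 4-byte char #1 = F1 BE AE 96.
Offset 4: leading byte 0xF0 = 11110000 → 4-byte char #2 = F0 90 90 92.
Offset 8: leading byte 0xE0 = 11100000 → 3-byte char #3 = E0 A4 9E.
Offset 11: leading byte 0xF0 = 11110000 → 4-byte char #4 = F0 92 84 8B.
Offset 15: leading byte 0xE9 = 11101001 → 3-byte char #5 = E9 9A 84.
Leading byte 0xE9 = 11101001 matches 1110xxxx → 3-byte sequence.
Byte 1: 0xE9 = 11101001, payload 1001 (4 bits).
Byte 2: 0x9A = 10011010 (10xxxxxx ✓), payload 011010.
Byte 3: 0x84 = 10000100 (10xxxxxx ✓), payload 000100.
Concatenate: 1001011010000100 = 0x9684 (16 bits → U+9684).

U+9684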